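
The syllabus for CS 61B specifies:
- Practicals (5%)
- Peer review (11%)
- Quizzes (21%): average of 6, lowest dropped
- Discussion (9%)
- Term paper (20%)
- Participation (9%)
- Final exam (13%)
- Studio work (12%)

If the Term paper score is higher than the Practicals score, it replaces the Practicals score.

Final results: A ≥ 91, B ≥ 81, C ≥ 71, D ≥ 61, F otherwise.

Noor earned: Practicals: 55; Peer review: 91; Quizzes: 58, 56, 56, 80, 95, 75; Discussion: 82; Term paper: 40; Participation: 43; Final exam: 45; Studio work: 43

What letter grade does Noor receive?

F

Quizzes: drop 56 → average of remaining 5 = 364/5 = 72.8
Term paper (40) ≤ Practicals (55), so Practicals stays at 55.
Weighted total:
  Practicals 55 × 0.05 = 2.75
  Peer review 91 × 0.11 = 10.01
  Quizzes 72.8 × 0.21 = 15.288
  Discussion 82 × 0.09 = 7.38
  Term paper 40 × 0.2 = 8
  Participation 43 × 0.09 = 3.87
  Final exam 45 × 0.13 = 5.85
  Studio work 43 × 0.12 = 5.16
Sum = 58.308
58.308 < 61 → F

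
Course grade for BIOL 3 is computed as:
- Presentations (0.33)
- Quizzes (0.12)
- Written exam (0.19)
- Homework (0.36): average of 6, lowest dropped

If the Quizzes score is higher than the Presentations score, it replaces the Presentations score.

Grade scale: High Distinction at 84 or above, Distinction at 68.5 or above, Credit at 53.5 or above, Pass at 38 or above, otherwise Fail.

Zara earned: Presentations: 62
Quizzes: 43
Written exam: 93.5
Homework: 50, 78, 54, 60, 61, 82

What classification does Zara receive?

Credit

Homework: drop 50 → average of remaining 5 = 335/5 = 67
Quizzes (43) ≤ Presentations (62), so Presentations stays at 62.
Weighted total:
  Presentations 62 × 0.33 = 20.46
  Quizzes 43 × 0.12 = 5.16
  Written exam 93.5 × 0.19 = 17.765
  Homework 67 × 0.36 = 24.12
Sum = 67.505
67.505 is ≥ 53.5 and < 68.5 → Credit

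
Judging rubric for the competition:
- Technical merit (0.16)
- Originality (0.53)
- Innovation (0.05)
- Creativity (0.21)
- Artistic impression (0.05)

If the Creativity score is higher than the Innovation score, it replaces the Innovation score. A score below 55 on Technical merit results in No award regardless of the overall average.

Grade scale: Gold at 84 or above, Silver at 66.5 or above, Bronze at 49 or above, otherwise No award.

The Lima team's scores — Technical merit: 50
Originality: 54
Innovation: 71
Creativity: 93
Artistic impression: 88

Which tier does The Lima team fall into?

Creativity (93) > Innovation (71), so Innovation counts as 93.
Technical merit score 50 < 55: minimum not met.
Weighted total:
  Technical merit 50 × 0.16 = 8
  Originality 54 × 0.53 = 28.62
  Innovation 93 × 0.05 = 4.65
  Creativity 93 × 0.21 = 19.53
  Artistic impression 88 × 0.05 = 4.4
Sum = 65.2
Because the Technical merit minimum was not met, the result is No award.

No award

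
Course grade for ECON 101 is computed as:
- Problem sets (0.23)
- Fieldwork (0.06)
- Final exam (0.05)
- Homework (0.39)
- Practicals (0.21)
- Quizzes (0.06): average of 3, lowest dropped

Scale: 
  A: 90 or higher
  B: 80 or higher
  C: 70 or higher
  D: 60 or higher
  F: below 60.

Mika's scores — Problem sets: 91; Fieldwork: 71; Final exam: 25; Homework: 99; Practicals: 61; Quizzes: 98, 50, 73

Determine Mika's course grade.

B

Quizzes: drop 50 → average of remaining 2 = 171/2 = 85.5
Weighted total:
  Problem sets 91 × 0.23 = 20.93
  Fieldwork 71 × 0.06 = 4.26
  Final exam 25 × 0.05 = 1.25
  Homework 99 × 0.39 = 38.61
  Practicals 61 × 0.21 = 12.81
  Quizzes 85.5 × 0.06 = 5.13
Sum = 82.99
82.99 is ≥ 80 and < 90 → B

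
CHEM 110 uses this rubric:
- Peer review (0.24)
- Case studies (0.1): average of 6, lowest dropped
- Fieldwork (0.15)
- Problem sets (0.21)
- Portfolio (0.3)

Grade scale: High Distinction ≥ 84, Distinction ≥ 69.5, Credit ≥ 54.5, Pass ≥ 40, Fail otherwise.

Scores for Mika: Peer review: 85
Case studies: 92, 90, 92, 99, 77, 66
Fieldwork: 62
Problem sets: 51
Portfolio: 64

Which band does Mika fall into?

Credit

Case studies: drop 66 → average of remaining 5 = 450/5 = 90
Weighted total:
  Peer review 85 × 0.24 = 20.4
  Case studies 90 × 0.1 = 9
  Fieldwork 62 × 0.15 = 9.3
  Problem sets 51 × 0.21 = 10.71
  Portfolio 64 × 0.3 = 19.2
Sum = 68.61
68.61 is ≥ 54.5 and < 69.5 → Credit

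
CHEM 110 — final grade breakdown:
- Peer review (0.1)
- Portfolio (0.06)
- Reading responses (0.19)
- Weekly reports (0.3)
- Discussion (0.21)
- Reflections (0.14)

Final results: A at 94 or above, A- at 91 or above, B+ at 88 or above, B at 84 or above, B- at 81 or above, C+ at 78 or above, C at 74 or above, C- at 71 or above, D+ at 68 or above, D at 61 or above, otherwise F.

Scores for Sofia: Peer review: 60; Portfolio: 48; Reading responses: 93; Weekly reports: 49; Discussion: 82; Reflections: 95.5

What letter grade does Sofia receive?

Weighted total:
  Peer review 60 × 0.1 = 6
  Portfolio 48 × 0.06 = 2.88
  Reading responses 93 × 0.19 = 17.67
  Weekly reports 49 × 0.3 = 14.7
  Discussion 82 × 0.21 = 17.22
  Reflections 95.5 × 0.14 = 13.37
Sum = 71.84
71.84 is ≥ 71 and < 74 → C-

C-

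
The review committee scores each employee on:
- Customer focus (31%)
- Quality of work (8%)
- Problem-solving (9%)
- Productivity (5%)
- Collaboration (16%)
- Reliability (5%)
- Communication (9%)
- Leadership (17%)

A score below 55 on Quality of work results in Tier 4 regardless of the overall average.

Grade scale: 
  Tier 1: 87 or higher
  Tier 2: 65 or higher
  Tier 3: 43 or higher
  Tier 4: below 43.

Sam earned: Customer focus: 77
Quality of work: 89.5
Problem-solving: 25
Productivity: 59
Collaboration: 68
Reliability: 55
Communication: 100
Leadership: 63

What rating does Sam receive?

Tier 2

Quality of work score 89.5 ≥ 55: minimum met.
Weighted total:
  Customer focus 77 × 0.31 = 23.87
  Quality of work 89.5 × 0.08 = 7.16
  Problem-solving 25 × 0.09 = 2.25
  Productivity 59 × 0.05 = 2.95
  Collaboration 68 × 0.16 = 10.88
  Reliability 55 × 0.05 = 2.75
  Communication 100 × 0.09 = 9
  Leadership 63 × 0.17 = 10.71
Sum = 69.57
69.57 is ≥ 65 and < 87 → Tier 2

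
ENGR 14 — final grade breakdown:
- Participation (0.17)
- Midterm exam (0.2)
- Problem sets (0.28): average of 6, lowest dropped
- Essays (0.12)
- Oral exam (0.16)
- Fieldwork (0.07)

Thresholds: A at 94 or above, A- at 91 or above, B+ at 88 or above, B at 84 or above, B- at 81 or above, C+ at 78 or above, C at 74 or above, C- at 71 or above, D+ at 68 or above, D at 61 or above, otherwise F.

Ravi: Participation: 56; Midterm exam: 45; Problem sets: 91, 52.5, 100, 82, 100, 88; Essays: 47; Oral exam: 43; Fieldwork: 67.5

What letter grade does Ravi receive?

Problem sets: drop 52.5 → average of remaining 5 = 461/5 = 92.2
Weighted total:
  Participation 56 × 0.17 = 9.52
  Midterm exam 45 × 0.2 = 9
  Problem sets 92.2 × 0.28 = 25.816
  Essays 47 × 0.12 = 5.64
  Oral exam 43 × 0.16 = 6.88
  Fieldwork 67.5 × 0.07 = 4.725
Sum = 61.581
61.581 is ≥ 61 and < 68 → D

D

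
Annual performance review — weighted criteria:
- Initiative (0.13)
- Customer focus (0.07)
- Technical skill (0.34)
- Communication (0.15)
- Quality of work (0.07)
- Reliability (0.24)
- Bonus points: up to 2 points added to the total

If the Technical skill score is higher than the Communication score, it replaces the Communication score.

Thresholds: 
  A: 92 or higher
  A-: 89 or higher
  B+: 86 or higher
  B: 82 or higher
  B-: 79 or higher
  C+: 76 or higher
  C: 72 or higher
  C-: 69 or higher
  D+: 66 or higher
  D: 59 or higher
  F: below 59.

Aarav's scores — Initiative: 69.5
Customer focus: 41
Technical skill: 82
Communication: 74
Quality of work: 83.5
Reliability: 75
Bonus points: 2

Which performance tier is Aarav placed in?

C+

Technical skill (82) > Communication (74), so Communication counts as 82.
Weighted total:
  Initiative 69.5 × 0.13 = 9.035
  Customer focus 41 × 0.07 = 2.87
  Technical skill 82 × 0.34 = 27.88
  Communication 82 × 0.15 = 12.3
  Quality of work 83.5 × 0.07 = 5.845
  Reliability 75 × 0.24 = 18
Sum = 75.93
Bonus points: 75.93 + 2 = 77.93
77.93 is ≥ 76 and < 79 → C+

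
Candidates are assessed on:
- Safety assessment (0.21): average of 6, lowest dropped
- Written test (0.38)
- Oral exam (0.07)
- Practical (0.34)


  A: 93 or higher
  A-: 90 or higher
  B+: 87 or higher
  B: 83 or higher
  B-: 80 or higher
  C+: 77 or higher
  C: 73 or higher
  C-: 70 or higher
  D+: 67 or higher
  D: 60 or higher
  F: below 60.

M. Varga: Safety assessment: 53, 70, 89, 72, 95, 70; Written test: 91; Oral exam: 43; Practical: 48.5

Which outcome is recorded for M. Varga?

Safety assessment: drop 53 → average of remaining 5 = 396/5 = 79.2
Weighted total:
  Safety assessment 79.2 × 0.21 = 16.632
  Written test 91 × 0.38 = 34.58
  Oral exam 43 × 0.07 = 3.01
  Practical 48.5 × 0.34 = 16.49
Sum = 70.712
70.712 is ≥ 70 and < 73 → C-

C-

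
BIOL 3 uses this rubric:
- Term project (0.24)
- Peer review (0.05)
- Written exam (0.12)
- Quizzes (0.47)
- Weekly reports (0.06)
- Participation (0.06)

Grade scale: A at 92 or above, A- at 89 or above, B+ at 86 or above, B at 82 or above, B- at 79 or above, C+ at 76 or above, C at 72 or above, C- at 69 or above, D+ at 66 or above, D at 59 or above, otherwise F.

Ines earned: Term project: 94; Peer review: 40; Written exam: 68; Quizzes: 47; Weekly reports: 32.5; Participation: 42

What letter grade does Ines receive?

Weighted total:
  Term project 94 × 0.24 = 22.56
  Peer review 40 × 0.05 = 2
  Written exam 68 × 0.12 = 8.16
  Quizzes 47 × 0.47 = 22.09
  Weekly reports 32.5 × 0.06 = 1.95
  Participation 42 × 0.06 = 2.52
Sum = 59.28
59.28 is ≥ 59 and < 66 → D

D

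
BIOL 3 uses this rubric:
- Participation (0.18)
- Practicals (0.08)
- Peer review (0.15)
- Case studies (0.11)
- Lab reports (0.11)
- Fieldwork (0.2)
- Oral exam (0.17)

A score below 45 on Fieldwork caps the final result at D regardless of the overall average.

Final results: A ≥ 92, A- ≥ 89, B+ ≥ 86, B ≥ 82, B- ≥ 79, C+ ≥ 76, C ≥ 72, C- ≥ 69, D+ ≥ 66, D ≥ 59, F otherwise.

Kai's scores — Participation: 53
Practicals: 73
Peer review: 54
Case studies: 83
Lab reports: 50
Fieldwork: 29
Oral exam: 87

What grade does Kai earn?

Fieldwork score 29 < 45: minimum not met.
Weighted total:
  Participation 53 × 0.18 = 9.54
  Practicals 73 × 0.08 = 5.84
  Peer review 54 × 0.15 = 8.1
  Case studies 83 × 0.11 = 9.13
  Lab reports 50 × 0.11 = 5.5
  Fieldwork 29 × 0.2 = 5.8
  Oral exam 87 × 0.17 = 14.79
Sum = 58.7
58.7 would be F; cap at D applies → F.

F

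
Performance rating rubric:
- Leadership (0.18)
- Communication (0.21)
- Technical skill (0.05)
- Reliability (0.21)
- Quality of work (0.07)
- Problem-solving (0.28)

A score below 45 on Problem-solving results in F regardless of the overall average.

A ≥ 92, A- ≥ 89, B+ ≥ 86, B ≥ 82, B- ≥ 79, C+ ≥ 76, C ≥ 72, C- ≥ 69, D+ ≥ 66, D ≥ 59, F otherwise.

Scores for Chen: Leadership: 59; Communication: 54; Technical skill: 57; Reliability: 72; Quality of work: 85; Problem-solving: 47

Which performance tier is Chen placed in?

Problem-solving score 47 ≥ 45: minimum met.
Weighted total:
  Leadership 59 × 0.18 = 10.62
  Communication 54 × 0.21 = 11.34
  Technical skill 57 × 0.05 = 2.85
  Reliability 72 × 0.21 = 15.12
  Quality of work 85 × 0.07 = 5.95
  Problem-solving 47 × 0.28 = 13.16
Sum = 59.04
59.04 is ≥ 59 and < 66 → D

D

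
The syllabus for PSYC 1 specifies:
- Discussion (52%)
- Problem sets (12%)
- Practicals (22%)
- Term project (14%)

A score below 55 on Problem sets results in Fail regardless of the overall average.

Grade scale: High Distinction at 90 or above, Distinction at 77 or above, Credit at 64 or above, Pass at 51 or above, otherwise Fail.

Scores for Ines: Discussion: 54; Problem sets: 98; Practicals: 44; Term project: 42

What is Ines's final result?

Problem sets score 98 ≥ 55: minimum met.
Weighted total:
  Discussion 54 × 0.52 = 28.08
  Problem sets 98 × 0.12 = 11.76
  Practicals 44 × 0.22 = 9.68
  Term project 42 × 0.14 = 5.88
Sum = 55.4
55.4 is ≥ 51 and < 64 → Pass

Pass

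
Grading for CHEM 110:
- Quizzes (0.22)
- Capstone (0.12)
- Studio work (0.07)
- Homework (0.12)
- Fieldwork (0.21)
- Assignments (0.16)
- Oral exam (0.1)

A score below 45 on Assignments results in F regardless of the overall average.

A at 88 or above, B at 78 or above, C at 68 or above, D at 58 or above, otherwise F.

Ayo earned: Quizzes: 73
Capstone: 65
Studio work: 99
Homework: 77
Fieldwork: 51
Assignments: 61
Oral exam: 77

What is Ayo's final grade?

Assignments score 61 ≥ 45: minimum met.
Weighted total:
  Quizzes 73 × 0.22 = 16.06
  Capstone 65 × 0.12 = 7.8
  Studio work 99 × 0.07 = 6.93
  Homework 77 × 0.12 = 9.24
  Fieldwork 51 × 0.21 = 10.71
  Assignments 61 × 0.16 = 9.76
  Oral exam 77 × 0.1 = 7.7
Sum = 68.2
68.2 is ≥ 68 and < 78 → C

C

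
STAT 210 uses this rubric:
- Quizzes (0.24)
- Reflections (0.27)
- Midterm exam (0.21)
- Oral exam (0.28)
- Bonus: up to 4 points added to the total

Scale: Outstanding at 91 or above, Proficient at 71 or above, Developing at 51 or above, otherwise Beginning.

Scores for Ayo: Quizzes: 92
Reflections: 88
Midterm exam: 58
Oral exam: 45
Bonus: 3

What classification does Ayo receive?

Weighted total:
  Quizzes 92 × 0.24 = 22.08
  Reflections 88 × 0.27 = 23.76
  Midterm exam 58 × 0.21 = 12.18
  Oral exam 45 × 0.28 = 12.6
Sum = 70.62
Bonus: 70.62 + 3 = 73.62
73.62 is ≥ 71 and < 91 → Proficient

Proficient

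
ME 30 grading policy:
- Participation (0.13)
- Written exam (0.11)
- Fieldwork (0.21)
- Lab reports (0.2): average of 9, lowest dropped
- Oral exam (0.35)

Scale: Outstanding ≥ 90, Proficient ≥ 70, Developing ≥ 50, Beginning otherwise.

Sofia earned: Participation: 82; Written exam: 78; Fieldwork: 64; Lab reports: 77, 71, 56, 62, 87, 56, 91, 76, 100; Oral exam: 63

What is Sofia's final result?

Lab reports: drop 56 → average of remaining 8 = 620/8 = 77.5
Weighted total:
  Participation 82 × 0.13 = 10.66
  Written exam 78 × 0.11 = 8.58
  Fieldwork 64 × 0.21 = 13.44
  Lab reports 77.5 × 0.2 = 15.5
  Oral exam 63 × 0.35 = 22.05
Sum = 70.23
70.23 is ≥ 70 and < 90 → Proficient

Proficient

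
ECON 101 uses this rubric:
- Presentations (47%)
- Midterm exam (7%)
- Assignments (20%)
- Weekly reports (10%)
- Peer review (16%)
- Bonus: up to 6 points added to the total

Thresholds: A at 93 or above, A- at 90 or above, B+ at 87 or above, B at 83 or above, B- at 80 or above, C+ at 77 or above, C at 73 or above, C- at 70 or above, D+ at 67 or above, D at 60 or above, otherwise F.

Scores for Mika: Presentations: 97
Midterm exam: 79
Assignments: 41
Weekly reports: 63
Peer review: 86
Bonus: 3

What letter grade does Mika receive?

Weighted total:
  Presentations 97 × 0.47 = 45.59
  Midterm exam 79 × 0.07 = 5.53
  Assignments 41 × 0.2 = 8.2
  Weekly reports 63 × 0.1 = 6.3
  Peer review 86 × 0.16 = 13.76
Sum = 79.38
Bonus: 79.38 + 3 = 82.38
82.38 is ≥ 80 and < 83 → B-

B-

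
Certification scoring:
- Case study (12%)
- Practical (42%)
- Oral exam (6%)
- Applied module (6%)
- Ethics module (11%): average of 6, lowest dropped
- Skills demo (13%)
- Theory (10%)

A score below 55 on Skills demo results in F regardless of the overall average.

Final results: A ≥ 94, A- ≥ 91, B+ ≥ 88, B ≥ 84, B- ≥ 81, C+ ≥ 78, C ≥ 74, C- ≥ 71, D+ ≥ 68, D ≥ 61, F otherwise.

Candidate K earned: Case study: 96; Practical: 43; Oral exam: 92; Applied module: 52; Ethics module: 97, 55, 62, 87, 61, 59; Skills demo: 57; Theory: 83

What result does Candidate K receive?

Ethics module: drop 55 → average of remaining 5 = 366/5 = 73.2
Skills demo score 57 ≥ 55: minimum met.
Weighted total:
  Case study 96 × 0.12 = 11.52
  Practical 43 × 0.42 = 18.06
  Oral exam 92 × 0.06 = 5.52
  Applied module 52 × 0.06 = 3.12
  Ethics module 73.2 × 0.11 = 8.052
  Skills demo 57 × 0.13 = 7.41
  Theory 83 × 0.1 = 8.3
Sum = 61.982
61.982 is ≥ 61 and < 68 → D

D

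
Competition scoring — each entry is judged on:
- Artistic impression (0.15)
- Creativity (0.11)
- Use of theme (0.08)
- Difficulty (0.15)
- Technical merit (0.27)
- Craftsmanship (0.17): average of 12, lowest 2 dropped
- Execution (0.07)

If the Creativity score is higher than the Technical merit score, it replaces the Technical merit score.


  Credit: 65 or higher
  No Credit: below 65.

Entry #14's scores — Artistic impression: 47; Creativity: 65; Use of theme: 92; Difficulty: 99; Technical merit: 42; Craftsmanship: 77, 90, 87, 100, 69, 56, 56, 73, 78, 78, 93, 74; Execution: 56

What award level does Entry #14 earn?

Credit

Craftsmanship: drop 56, 56 → average of remaining 10 = 819/10 = 81.9
Creativity (65) > Technical merit (42), so Technical merit counts as 65.
Weighted total:
  Artistic impression 47 × 0.15 = 7.05
  Creativity 65 × 0.11 = 7.15
  Use of theme 92 × 0.08 = 7.36
  Difficulty 99 × 0.15 = 14.85
  Technical merit 65 × 0.27 = 17.55
  Craftsmanship 81.9 × 0.17 = 13.923
  Execution 56 × 0.07 = 3.92
Sum = 71.803
71.803 ≥ 65 → Credit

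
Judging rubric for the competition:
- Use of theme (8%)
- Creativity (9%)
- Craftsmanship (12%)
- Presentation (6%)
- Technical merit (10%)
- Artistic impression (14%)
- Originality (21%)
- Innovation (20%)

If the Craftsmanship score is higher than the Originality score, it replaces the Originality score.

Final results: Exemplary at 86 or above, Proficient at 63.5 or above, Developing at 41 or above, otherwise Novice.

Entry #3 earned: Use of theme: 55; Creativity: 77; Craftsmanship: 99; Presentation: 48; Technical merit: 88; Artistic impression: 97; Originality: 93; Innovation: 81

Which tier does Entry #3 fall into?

Proficient

Craftsmanship (99) > Originality (93), so Originality counts as 99.
Weighted total:
  Use of theme 55 × 0.08 = 4.4
  Creativity 77 × 0.09 = 6.93
  Craftsmanship 99 × 0.12 = 11.88
  Presentation 48 × 0.06 = 2.88
  Technical merit 88 × 0.1 = 8.8
  Artistic impression 97 × 0.14 = 13.58
  Originality 99 × 0.21 = 20.79
  Innovation 81 × 0.2 = 16.2
Sum = 85.46
85.46 is ≥ 63.5 and < 86 → Proficient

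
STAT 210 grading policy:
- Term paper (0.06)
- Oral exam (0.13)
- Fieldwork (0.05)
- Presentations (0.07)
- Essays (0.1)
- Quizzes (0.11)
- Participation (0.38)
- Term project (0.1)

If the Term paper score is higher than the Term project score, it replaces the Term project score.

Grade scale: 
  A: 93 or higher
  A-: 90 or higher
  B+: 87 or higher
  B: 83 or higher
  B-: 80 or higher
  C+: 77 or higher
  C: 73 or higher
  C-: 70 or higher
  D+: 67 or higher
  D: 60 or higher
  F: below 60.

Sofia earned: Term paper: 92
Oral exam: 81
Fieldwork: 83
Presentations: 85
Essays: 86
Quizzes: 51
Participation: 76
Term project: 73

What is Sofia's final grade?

Term paper (92) > Term project (73), so Term project counts as 92.
Weighted total:
  Term paper 92 × 0.06 = 5.52
  Oral exam 81 × 0.13 = 10.53
  Fieldwork 83 × 0.05 = 4.15
  Presentations 85 × 0.07 = 5.95
  Essays 86 × 0.1 = 8.6
  Quizzes 51 × 0.11 = 5.61
  Participation 76 × 0.38 = 28.88
  Term project 92 × 0.1 = 9.2
Sum = 78.44
78.44 is ≥ 77 and < 80 → C+

C+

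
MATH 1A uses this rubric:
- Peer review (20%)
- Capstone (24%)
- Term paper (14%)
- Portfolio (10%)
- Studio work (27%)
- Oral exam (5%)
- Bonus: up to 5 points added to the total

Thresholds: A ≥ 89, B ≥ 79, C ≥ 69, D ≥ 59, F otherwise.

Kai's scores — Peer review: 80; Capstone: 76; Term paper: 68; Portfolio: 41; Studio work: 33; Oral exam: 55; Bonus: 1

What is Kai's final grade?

Weighted total:
  Peer review 80 × 0.2 = 16
  Capstone 76 × 0.24 = 18.24
  Term paper 68 × 0.14 = 9.52
  Portfolio 41 × 0.1 = 4.1
  Studio work 33 × 0.27 = 8.91
  Oral exam 55 × 0.05 = 2.75
Sum = 59.52
Bonus: 59.52 + 1 = 60.52
60.52 is ≥ 59 and < 69 → D

D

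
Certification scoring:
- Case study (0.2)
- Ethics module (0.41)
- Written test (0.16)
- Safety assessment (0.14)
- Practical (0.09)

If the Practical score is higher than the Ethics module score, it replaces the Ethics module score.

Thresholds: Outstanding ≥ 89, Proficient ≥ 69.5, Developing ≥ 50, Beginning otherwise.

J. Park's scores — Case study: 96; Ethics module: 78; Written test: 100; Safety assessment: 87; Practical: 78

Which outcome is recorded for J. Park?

Practical (78) ≤ Ethics module (78), so Ethics module stays at 78.
Weighted total:
  Case study 96 × 0.2 = 19.2
  Ethics module 78 × 0.41 = 31.98
  Written test 100 × 0.16 = 16
  Safety assessment 87 × 0.14 = 12.18
  Practical 78 × 0.09 = 7.02
Sum = 86.38
86.38 is ≥ 69.5 and < 89 → Proficient

Proficient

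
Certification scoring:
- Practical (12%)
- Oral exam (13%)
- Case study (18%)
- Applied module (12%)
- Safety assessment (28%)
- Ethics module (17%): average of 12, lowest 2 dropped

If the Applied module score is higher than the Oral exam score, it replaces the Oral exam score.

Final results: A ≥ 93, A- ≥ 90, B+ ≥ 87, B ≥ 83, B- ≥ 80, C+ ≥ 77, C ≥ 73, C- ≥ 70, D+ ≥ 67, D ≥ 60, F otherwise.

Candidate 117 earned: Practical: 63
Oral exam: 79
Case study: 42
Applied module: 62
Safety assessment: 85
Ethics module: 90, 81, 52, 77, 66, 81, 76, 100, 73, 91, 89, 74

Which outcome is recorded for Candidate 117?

Ethics module: drop 52, 66 → average of remaining 10 = 832/10 = 83.2
Applied module (62) ≤ Oral exam (79), so Oral exam stays at 79.
Weighted total:
  Practical 63 × 0.12 = 7.56
  Oral exam 79 × 0.13 = 10.27
  Case study 42 × 0.18 = 7.56
  Applied module 62 × 0.12 = 7.44
  Safety assessment 85 × 0.28 = 23.8
  Ethics module 83.2 × 0.17 = 14.144
Sum = 70.774
70.774 is ≥ 70 and < 73 → C-

C-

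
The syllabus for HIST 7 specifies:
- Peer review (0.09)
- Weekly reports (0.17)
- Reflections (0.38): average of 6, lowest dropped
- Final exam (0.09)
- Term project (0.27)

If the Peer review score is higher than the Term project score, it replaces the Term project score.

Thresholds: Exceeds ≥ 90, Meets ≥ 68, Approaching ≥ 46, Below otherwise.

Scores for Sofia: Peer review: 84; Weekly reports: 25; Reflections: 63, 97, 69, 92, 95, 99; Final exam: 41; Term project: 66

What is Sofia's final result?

Meets

Reflections: drop 63 → average of remaining 5 = 452/5 = 90.4
Peer review (84) > Term project (66), so Term project counts as 84.
Weighted total:
  Peer review 84 × 0.09 = 7.56
  Weekly reports 25 × 0.17 = 4.25
  Reflections 90.4 × 0.38 = 34.352
  Final exam 41 × 0.09 = 3.69
  Term project 84 × 0.27 = 22.68
Sum = 72.532
72.532 is ≥ 68 and < 90 → Meets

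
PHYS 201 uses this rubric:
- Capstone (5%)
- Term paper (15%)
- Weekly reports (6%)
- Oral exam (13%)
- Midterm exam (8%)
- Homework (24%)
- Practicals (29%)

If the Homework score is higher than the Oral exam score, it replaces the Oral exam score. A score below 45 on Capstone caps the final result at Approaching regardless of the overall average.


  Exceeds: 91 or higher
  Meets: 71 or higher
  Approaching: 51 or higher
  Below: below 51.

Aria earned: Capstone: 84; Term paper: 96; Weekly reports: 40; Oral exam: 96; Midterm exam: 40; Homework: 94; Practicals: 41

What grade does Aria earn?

Meets

Homework (94) ≤ Oral exam (96), so Oral exam stays at 96.
Capstone score 84 ≥ 45: minimum met.
Weighted total:
  Capstone 84 × 0.05 = 4.2
  Term paper 96 × 0.15 = 14.4
  Weekly reports 40 × 0.06 = 2.4
  Oral exam 96 × 0.13 = 12.48
  Midterm exam 40 × 0.08 = 3.2
  Homework 94 × 0.24 = 22.56
  Practicals 41 × 0.29 = 11.89
Sum = 71.13
71.13 is ≥ 71 and < 91 → Meets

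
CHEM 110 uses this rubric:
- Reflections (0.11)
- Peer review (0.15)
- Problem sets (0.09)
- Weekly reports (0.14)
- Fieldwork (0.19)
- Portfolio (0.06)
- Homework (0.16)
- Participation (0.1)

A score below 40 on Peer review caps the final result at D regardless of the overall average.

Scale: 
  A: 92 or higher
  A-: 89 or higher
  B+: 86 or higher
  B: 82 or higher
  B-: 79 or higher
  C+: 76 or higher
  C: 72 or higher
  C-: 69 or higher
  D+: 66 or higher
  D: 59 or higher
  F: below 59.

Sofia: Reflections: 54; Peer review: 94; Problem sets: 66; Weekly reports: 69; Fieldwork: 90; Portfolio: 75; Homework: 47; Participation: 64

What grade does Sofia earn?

Peer review score 94 ≥ 40: minimum met.
Weighted total:
  Reflections 54 × 0.11 = 5.94
  Peer review 94 × 0.15 = 14.1
  Problem sets 66 × 0.09 = 5.94
  Weekly reports 69 × 0.14 = 9.66
  Fieldwork 90 × 0.19 = 17.1
  Portfolio 75 × 0.06 = 4.5
  Homework 47 × 0.16 = 7.52
  Participation 64 × 0.1 = 6.4
Sum = 71.16
71.16 is ≥ 69 and < 72 → C-

C-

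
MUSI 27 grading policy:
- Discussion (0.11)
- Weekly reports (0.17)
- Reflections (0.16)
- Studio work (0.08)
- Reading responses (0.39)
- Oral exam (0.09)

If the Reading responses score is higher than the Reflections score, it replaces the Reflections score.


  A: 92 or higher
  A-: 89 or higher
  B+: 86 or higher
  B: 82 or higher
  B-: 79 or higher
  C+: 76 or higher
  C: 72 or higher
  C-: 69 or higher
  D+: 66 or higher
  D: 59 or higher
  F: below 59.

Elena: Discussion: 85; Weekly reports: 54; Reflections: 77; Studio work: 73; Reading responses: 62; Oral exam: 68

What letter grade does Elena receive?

D+

Reading responses (62) ≤ Reflections (77), so Reflections stays at 77.
Weighted total:
  Discussion 85 × 0.11 = 9.35
  Weekly reports 54 × 0.17 = 9.18
  Reflections 77 × 0.16 = 12.32
  Studio work 73 × 0.08 = 5.84
  Reading responses 62 × 0.39 = 24.18
  Oral exam 68 × 0.09 = 6.12
Sum = 66.99
66.99 is ≥ 66 and < 69 → D+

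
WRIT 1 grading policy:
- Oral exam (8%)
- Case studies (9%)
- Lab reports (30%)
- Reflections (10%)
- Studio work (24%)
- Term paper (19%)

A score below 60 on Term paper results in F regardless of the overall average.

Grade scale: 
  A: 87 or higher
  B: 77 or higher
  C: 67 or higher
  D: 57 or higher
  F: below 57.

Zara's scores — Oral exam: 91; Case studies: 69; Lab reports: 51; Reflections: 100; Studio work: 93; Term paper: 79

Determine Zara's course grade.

C

Term paper score 79 ≥ 60: minimum met.
Weighted total:
  Oral exam 91 × 0.08 = 7.28
  Case studies 69 × 0.09 = 6.21
  Lab reports 51 × 0.3 = 15.3
  Reflections 100 × 0.1 = 10
  Studio work 93 × 0.24 = 22.32
  Term paper 79 × 0.19 = 15.01
Sum = 76.12
76.12 is ≥ 67 and < 77 → C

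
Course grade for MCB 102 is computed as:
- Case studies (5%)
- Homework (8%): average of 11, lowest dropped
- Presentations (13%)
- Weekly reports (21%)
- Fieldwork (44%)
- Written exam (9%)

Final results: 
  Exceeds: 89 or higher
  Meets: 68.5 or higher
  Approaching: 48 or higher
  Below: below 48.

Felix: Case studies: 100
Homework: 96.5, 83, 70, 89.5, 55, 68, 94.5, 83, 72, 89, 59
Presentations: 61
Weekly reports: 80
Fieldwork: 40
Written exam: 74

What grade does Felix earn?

Homework: drop 55 → average of remaining 10 = 804.5/10 = 80.45
Weighted total:
  Case studies 100 × 0.05 = 5
  Homework 80.45 × 0.08 = 6.436
  Presentations 61 × 0.13 = 7.93
  Weekly reports 80 × 0.21 = 16.8
  Fieldwork 40 × 0.44 = 17.6
  Written exam 74 × 0.09 = 6.66
Sum = 60.426
60.426 is ≥ 48 and < 68.5 → Approaching

Approaching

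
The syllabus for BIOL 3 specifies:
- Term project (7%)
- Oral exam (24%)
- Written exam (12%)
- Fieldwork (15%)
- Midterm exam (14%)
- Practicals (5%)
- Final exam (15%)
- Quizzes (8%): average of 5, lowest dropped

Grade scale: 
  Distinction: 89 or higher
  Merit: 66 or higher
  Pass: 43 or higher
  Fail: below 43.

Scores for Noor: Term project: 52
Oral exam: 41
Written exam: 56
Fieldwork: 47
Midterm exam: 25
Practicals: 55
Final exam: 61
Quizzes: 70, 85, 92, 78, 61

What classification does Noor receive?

Quizzes: drop 61 → average of remaining 4 = 325/4 = 81.25
Weighted total:
  Term project 52 × 0.07 = 3.64
  Oral exam 41 × 0.24 = 9.84
  Written exam 56 × 0.12 = 6.72
  Fieldwork 47 × 0.15 = 7.05
  Midterm exam 25 × 0.14 = 3.5
  Practicals 55 × 0.05 = 2.75
  Final exam 61 × 0.15 = 9.15
  Quizzes 81.25 × 0.08 = 6.5
Sum = 49.15
49.15 is ≥ 43 and < 66 → Pass

Pass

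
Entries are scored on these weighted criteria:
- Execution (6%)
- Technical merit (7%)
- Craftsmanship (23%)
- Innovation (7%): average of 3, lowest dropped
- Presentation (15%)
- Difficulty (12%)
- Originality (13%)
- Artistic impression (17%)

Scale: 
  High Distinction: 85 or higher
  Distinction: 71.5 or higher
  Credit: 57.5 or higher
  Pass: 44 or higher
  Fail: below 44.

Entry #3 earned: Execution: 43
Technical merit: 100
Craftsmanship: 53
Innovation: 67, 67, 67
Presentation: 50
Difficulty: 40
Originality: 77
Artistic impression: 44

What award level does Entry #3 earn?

Pass

Innovation: drop 67 → average of remaining 2 = 134/2 = 67
Weighted total:
  Execution 43 × 0.06 = 2.58
  Technical merit 100 × 0.07 = 7
  Craftsmanship 53 × 0.23 = 12.19
  Innovation 67 × 0.07 = 4.69
  Presentation 50 × 0.15 = 7.5
  Difficulty 40 × 0.12 = 4.8
  Originality 77 × 0.13 = 10.01
  Artistic impression 44 × 0.17 = 7.48
Sum = 56.25
56.25 is ≥ 44 and < 57.5 → Pass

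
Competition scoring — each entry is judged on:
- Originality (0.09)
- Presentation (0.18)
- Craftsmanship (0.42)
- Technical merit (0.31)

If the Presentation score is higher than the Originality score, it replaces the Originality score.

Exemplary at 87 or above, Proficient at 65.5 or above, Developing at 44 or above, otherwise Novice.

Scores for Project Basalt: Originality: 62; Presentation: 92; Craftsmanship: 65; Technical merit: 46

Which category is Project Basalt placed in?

Proficient

Presentation (92) > Originality (62), so Originality counts as 92.
Weighted total:
  Originality 92 × 0.09 = 8.28
  Presentation 92 × 0.18 = 16.56
  Craftsmanship 65 × 0.42 = 27.3
  Technical merit 46 × 0.31 = 14.26
Sum = 66.4
66.4 is ≥ 65.5 and < 87 → Proficient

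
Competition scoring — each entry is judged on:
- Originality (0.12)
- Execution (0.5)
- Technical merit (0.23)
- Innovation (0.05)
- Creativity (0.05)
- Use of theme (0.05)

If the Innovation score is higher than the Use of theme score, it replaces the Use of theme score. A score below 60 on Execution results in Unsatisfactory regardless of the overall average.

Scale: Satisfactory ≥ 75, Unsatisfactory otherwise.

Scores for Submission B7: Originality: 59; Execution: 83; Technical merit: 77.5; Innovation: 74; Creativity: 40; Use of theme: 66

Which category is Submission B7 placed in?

Satisfactory

Innovation (74) > Use of theme (66), so Use of theme counts as 74.
Execution score 83 ≥ 60: minimum met.
Weighted total:
  Originality 59 × 0.12 = 7.08
  Execution 83 × 0.5 = 41.5
  Technical merit 77.5 × 0.23 = 17.825
  Innovation 74 × 0.05 = 3.7
  Creativity 40 × 0.05 = 2
  Use of theme 74 × 0.05 = 3.7
Sum = 75.805
75.805 ≥ 75 → Satisfactory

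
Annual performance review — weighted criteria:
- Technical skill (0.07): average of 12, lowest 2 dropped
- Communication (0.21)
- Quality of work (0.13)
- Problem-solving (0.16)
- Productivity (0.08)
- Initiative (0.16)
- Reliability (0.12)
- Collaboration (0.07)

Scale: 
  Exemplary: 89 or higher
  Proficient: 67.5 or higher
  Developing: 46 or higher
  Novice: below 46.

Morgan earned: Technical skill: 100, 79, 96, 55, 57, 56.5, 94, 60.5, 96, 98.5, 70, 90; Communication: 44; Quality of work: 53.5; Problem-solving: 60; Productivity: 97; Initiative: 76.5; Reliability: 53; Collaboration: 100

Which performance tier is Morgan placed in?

Developing

Technical skill: drop 55, 56.5 → average of remaining 10 = 841/10 = 84.1
Weighted total:
  Technical skill 84.1 × 0.07 = 5.887
  Communication 44 × 0.21 = 9.24
  Quality of work 53.5 × 0.13 = 6.955
  Problem-solving 60 × 0.16 = 9.6
  Productivity 97 × 0.08 = 7.76
  Initiative 76.5 × 0.16 = 12.24
  Reliability 53 × 0.12 = 6.36
  Collaboration 100 × 0.07 = 7
Sum = 65.042
65.042 is ≥ 46 and < 67.5 → Developing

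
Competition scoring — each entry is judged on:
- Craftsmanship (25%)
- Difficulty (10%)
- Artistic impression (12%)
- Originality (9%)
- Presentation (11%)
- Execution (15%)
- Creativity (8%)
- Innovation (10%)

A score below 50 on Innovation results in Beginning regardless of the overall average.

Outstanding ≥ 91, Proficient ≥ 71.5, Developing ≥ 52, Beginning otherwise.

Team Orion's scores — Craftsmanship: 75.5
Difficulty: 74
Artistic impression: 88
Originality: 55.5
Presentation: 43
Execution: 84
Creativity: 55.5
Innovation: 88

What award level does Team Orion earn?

Proficient

Innovation score 88 ≥ 50: minimum met.
Weighted total:
  Craftsmanship 75.5 × 0.25 = 18.875
  Difficulty 74 × 0.1 = 7.4
  Artistic impression 88 × 0.12 = 10.56
  Originality 55.5 × 0.09 = 4.995
  Presentation 43 × 0.11 = 4.73
  Execution 84 × 0.15 = 12.6
  Creativity 55.5 × 0.08 = 4.44
  Innovation 88 × 0.1 = 8.8
Sum = 72.4
72.4 is ≥ 71.5 and < 91 → Proficient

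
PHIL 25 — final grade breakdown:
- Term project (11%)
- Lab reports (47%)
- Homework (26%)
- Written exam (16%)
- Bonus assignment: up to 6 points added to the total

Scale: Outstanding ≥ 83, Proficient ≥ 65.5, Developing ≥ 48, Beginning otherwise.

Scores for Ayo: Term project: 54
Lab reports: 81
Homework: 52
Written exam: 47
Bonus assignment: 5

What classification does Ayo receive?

Weighted total:
  Term project 54 × 0.11 = 5.94
  Lab reports 81 × 0.47 = 38.07
  Homework 52 × 0.26 = 13.52
  Written exam 47 × 0.16 = 7.52
Sum = 65.05
Bonus assignment: 65.05 + 5 = 70.05
70.05 is ≥ 65.5 and < 83 → Proficient

Proficient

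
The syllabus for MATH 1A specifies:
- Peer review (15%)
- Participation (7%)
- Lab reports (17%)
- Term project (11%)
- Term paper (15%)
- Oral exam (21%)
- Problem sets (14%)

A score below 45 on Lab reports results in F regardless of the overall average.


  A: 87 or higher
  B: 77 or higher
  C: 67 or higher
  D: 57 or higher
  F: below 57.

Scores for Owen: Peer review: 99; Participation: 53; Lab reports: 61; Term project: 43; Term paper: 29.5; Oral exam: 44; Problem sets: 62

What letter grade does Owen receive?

F

Lab reports score 61 ≥ 45: minimum met.
Weighted total:
  Peer review 99 × 0.15 = 14.85
  Participation 53 × 0.07 = 3.71
  Lab reports 61 × 0.17 = 10.37
  Term project 43 × 0.11 = 4.73
  Term paper 29.5 × 0.15 = 4.425
  Oral exam 44 × 0.21 = 9.24
  Problem sets 62 × 0.14 = 8.68
Sum = 56.005
56.005 < 57 → F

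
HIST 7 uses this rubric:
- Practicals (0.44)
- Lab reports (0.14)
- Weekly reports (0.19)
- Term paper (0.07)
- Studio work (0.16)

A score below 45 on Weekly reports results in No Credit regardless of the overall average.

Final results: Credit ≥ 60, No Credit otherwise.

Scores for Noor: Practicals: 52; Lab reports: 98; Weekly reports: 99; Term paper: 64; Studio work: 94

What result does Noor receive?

Weekly reports score 99 ≥ 45: minimum met.
Weighted total:
  Practicals 52 × 0.44 = 22.88
  Lab reports 98 × 0.14 = 13.72
  Weekly reports 99 × 0.19 = 18.81
  Term paper 64 × 0.07 = 4.48
  Studio work 94 × 0.16 = 15.04
Sum = 74.93
74.93 ≥ 60 → Credit

Credit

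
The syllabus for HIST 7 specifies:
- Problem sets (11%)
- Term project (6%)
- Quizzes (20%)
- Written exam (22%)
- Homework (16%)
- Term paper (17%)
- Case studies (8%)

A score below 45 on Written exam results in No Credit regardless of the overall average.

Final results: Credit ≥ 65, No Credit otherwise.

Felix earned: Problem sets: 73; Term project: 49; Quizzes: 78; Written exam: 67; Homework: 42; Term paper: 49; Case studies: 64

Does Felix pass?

Written exam score 67 ≥ 45: minimum met.
Weighted total:
  Problem sets 73 × 0.11 = 8.03
  Term project 49 × 0.06 = 2.94
  Quizzes 78 × 0.2 = 15.6
  Written exam 67 × 0.22 = 14.74
  Homework 42 × 0.16 = 6.72
  Term paper 49 × 0.17 = 8.33
  Case studies 64 × 0.08 = 5.12
Sum = 61.48
61.48 < 65 → No Credit

No Credit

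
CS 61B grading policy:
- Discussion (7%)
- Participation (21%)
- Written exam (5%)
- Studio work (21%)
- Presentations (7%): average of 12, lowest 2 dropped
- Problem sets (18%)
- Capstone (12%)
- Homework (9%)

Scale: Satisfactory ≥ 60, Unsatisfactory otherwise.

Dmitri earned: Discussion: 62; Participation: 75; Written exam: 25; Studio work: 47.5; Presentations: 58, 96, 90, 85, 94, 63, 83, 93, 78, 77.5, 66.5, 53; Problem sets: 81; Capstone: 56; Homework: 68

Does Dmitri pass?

Presentations: drop 53, 58 → average of remaining 10 = 826/10 = 82.6
Weighted total:
  Discussion 62 × 0.07 = 4.34
  Participation 75 × 0.21 = 15.75
  Written exam 25 × 0.05 = 1.25
  Studio work 47.5 × 0.21 = 9.975
  Presentations 82.6 × 0.07 = 5.782
  Problem sets 81 × 0.18 = 14.58
  Capstone 56 × 0.12 = 6.72
  Homework 68 × 0.09 = 6.12
Sum = 64.517
64.517 ≥ 60 → Satisfactory

Satisfactory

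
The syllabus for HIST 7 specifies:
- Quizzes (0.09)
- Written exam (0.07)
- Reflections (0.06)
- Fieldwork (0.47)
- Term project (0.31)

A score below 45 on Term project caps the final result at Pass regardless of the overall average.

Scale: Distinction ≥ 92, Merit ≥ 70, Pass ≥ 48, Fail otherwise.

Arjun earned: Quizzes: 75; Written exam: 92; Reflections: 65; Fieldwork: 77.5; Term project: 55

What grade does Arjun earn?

Merit

Term project score 55 ≥ 45: minimum met.
Weighted total:
  Quizzes 75 × 0.09 = 6.75
  Written exam 92 × 0.07 = 6.44
  Reflections 65 × 0.06 = 3.9
  Fieldwork 77.5 × 0.47 = 36.425
  Term project 55 × 0.31 = 17.05
Sum = 70.565
70.565 is ≥ 70 and < 92 → Merit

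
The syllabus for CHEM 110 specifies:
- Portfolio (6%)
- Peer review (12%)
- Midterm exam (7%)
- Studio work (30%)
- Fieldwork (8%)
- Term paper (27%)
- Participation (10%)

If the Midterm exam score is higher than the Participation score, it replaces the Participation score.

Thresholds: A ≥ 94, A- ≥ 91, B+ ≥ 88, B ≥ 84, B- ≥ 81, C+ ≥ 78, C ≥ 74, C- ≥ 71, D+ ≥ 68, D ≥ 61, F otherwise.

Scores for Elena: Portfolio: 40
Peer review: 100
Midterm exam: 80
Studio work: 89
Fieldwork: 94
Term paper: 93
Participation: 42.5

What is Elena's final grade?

B

Midterm exam (80) > Participation (42.5), so Participation counts as 80.
Weighted total:
  Portfolio 40 × 0.06 = 2.4
  Peer review 100 × 0.12 = 12
  Midterm exam 80 × 0.07 = 5.6
  Studio work 89 × 0.3 = 26.7
  Fieldwork 94 × 0.08 = 7.52
  Term paper 93 × 0.27 = 25.11
  Participation 80 × 0.1 = 8
Sum = 87.33
87.33 is ≥ 84 and < 88 → B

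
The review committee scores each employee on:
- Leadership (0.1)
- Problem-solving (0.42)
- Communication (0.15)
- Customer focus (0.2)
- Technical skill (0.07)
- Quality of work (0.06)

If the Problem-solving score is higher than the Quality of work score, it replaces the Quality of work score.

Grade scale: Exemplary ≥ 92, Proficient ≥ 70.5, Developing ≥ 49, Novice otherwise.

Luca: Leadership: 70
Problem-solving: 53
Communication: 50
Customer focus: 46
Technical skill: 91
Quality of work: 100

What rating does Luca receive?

Developing

Problem-solving (53) ≤ Quality of work (100), so Quality of work stays at 100.
Weighted total:
  Leadership 70 × 0.1 = 7
  Problem-solving 53 × 0.42 = 22.26
  Communication 50 × 0.15 = 7.5
  Customer focus 46 × 0.2 = 9.2
  Technical skill 91 × 0.07 = 6.37
  Quality of work 100 × 0.06 = 6
Sum = 58.33
58.33 is ≥ 49 and < 70.5 → Developing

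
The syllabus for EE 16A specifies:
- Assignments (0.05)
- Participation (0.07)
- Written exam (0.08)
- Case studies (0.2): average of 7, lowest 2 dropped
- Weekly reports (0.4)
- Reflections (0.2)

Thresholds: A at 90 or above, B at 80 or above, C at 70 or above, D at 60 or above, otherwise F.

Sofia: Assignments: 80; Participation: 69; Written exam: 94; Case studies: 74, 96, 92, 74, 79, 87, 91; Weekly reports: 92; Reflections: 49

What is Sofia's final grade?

B

Case studies: drop 74, 74 → average of remaining 5 = 445/5 = 89
Weighted total:
  Assignments 80 × 0.05 = 4
  Participation 69 × 0.07 = 4.83
  Written exam 94 × 0.08 = 7.52
  Case studies 89 × 0.2 = 17.8
  Weekly reports 92 × 0.4 = 36.8
  Reflections 49 × 0.2 = 9.8
Sum = 80.75
80.75 is ≥ 80 and < 90 → B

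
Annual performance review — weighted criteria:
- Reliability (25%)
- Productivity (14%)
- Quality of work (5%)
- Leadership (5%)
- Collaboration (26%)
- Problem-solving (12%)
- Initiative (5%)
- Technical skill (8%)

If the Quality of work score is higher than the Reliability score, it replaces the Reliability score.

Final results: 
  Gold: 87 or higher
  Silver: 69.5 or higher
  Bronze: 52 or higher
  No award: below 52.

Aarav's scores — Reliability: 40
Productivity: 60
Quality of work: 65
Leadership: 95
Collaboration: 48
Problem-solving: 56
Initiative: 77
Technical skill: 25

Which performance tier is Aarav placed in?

Bronze

Quality of work (65) > Reliability (40), so Reliability counts as 65.
Weighted total:
  Reliability 65 × 0.25 = 16.25
  Productivity 60 × 0.14 = 8.4
  Quality of work 65 × 0.05 = 3.25
  Leadership 95 × 0.05 = 4.75
  Collaboration 48 × 0.26 = 12.48
  Problem-solving 56 × 0.12 = 6.72
  Initiative 77 × 0.05 = 3.85
  Technical skill 25 × 0.08 = 2
Sum = 57.7
57.7 is ≥ 52 and < 69.5 → Bronze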